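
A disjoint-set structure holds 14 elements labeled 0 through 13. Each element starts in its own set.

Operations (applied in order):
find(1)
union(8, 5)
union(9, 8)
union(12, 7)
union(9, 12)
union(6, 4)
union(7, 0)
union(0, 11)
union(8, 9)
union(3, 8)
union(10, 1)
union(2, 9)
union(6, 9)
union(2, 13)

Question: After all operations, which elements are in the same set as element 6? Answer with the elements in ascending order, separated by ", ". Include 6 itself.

Step 1: find(1) -> no change; set of 1 is {1}
Step 2: union(8, 5) -> merged; set of 8 now {5, 8}
Step 3: union(9, 8) -> merged; set of 9 now {5, 8, 9}
Step 4: union(12, 7) -> merged; set of 12 now {7, 12}
Step 5: union(9, 12) -> merged; set of 9 now {5, 7, 8, 9, 12}
Step 6: union(6, 4) -> merged; set of 6 now {4, 6}
Step 7: union(7, 0) -> merged; set of 7 now {0, 5, 7, 8, 9, 12}
Step 8: union(0, 11) -> merged; set of 0 now {0, 5, 7, 8, 9, 11, 12}
Step 9: union(8, 9) -> already same set; set of 8 now {0, 5, 7, 8, 9, 11, 12}
Step 10: union(3, 8) -> merged; set of 3 now {0, 3, 5, 7, 8, 9, 11, 12}
Step 11: union(10, 1) -> merged; set of 10 now {1, 10}
Step 12: union(2, 9) -> merged; set of 2 now {0, 2, 3, 5, 7, 8, 9, 11, 12}
Step 13: union(6, 9) -> merged; set of 6 now {0, 2, 3, 4, 5, 6, 7, 8, 9, 11, 12}
Step 14: union(2, 13) -> merged; set of 2 now {0, 2, 3, 4, 5, 6, 7, 8, 9, 11, 12, 13}
Component of 6: {0, 2, 3, 4, 5, 6, 7, 8, 9, 11, 12, 13}

Answer: 0, 2, 3, 4, 5, 6, 7, 8, 9, 11, 12, 13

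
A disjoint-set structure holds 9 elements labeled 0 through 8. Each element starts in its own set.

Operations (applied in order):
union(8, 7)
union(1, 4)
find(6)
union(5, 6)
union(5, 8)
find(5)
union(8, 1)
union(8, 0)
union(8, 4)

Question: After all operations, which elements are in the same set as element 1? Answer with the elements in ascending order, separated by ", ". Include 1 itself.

Step 1: union(8, 7) -> merged; set of 8 now {7, 8}
Step 2: union(1, 4) -> merged; set of 1 now {1, 4}
Step 3: find(6) -> no change; set of 6 is {6}
Step 4: union(5, 6) -> merged; set of 5 now {5, 6}
Step 5: union(5, 8) -> merged; set of 5 now {5, 6, 7, 8}
Step 6: find(5) -> no change; set of 5 is {5, 6, 7, 8}
Step 7: union(8, 1) -> merged; set of 8 now {1, 4, 5, 6, 7, 8}
Step 8: union(8, 0) -> merged; set of 8 now {0, 1, 4, 5, 6, 7, 8}
Step 9: union(8, 4) -> already same set; set of 8 now {0, 1, 4, 5, 6, 7, 8}
Component of 1: {0, 1, 4, 5, 6, 7, 8}

Answer: 0, 1, 4, 5, 6, 7, 8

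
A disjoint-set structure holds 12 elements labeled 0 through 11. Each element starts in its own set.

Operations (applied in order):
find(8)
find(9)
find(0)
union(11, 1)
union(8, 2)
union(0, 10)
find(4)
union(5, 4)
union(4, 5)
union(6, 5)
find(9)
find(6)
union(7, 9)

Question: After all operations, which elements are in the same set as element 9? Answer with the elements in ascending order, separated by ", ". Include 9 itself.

Step 1: find(8) -> no change; set of 8 is {8}
Step 2: find(9) -> no change; set of 9 is {9}
Step 3: find(0) -> no change; set of 0 is {0}
Step 4: union(11, 1) -> merged; set of 11 now {1, 11}
Step 5: union(8, 2) -> merged; set of 8 now {2, 8}
Step 6: union(0, 10) -> merged; set of 0 now {0, 10}
Step 7: find(4) -> no change; set of 4 is {4}
Step 8: union(5, 4) -> merged; set of 5 now {4, 5}
Step 9: union(4, 5) -> already same set; set of 4 now {4, 5}
Step 10: union(6, 5) -> merged; set of 6 now {4, 5, 6}
Step 11: find(9) -> no change; set of 9 is {9}
Step 12: find(6) -> no change; set of 6 is {4, 5, 6}
Step 13: union(7, 9) -> merged; set of 7 now {7, 9}
Component of 9: {7, 9}

Answer: 7, 9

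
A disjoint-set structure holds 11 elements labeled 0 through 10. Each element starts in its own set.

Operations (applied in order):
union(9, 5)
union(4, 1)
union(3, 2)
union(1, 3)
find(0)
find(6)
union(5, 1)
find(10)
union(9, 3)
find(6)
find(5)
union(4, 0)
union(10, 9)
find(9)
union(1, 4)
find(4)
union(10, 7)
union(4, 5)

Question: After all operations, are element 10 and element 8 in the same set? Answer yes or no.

Answer: no

Derivation:
Step 1: union(9, 5) -> merged; set of 9 now {5, 9}
Step 2: union(4, 1) -> merged; set of 4 now {1, 4}
Step 3: union(3, 2) -> merged; set of 3 now {2, 3}
Step 4: union(1, 3) -> merged; set of 1 now {1, 2, 3, 4}
Step 5: find(0) -> no change; set of 0 is {0}
Step 6: find(6) -> no change; set of 6 is {6}
Step 7: union(5, 1) -> merged; set of 5 now {1, 2, 3, 4, 5, 9}
Step 8: find(10) -> no change; set of 10 is {10}
Step 9: union(9, 3) -> already same set; set of 9 now {1, 2, 3, 4, 5, 9}
Step 10: find(6) -> no change; set of 6 is {6}
Step 11: find(5) -> no change; set of 5 is {1, 2, 3, 4, 5, 9}
Step 12: union(4, 0) -> merged; set of 4 now {0, 1, 2, 3, 4, 5, 9}
Step 13: union(10, 9) -> merged; set of 10 now {0, 1, 2, 3, 4, 5, 9, 10}
Step 14: find(9) -> no change; set of 9 is {0, 1, 2, 3, 4, 5, 9, 10}
Step 15: union(1, 4) -> already same set; set of 1 now {0, 1, 2, 3, 4, 5, 9, 10}
Step 16: find(4) -> no change; set of 4 is {0, 1, 2, 3, 4, 5, 9, 10}
Step 17: union(10, 7) -> merged; set of 10 now {0, 1, 2, 3, 4, 5, 7, 9, 10}
Step 18: union(4, 5) -> already same set; set of 4 now {0, 1, 2, 3, 4, 5, 7, 9, 10}
Set of 10: {0, 1, 2, 3, 4, 5, 7, 9, 10}; 8 is not a member.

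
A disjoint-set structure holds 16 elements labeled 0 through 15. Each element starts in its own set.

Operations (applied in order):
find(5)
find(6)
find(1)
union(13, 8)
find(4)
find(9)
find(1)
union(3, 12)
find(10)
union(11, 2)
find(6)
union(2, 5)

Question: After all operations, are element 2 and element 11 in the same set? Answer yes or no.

Step 1: find(5) -> no change; set of 5 is {5}
Step 2: find(6) -> no change; set of 6 is {6}
Step 3: find(1) -> no change; set of 1 is {1}
Step 4: union(13, 8) -> merged; set of 13 now {8, 13}
Step 5: find(4) -> no change; set of 4 is {4}
Step 6: find(9) -> no change; set of 9 is {9}
Step 7: find(1) -> no change; set of 1 is {1}
Step 8: union(3, 12) -> merged; set of 3 now {3, 12}
Step 9: find(10) -> no change; set of 10 is {10}
Step 10: union(11, 2) -> merged; set of 11 now {2, 11}
Step 11: find(6) -> no change; set of 6 is {6}
Step 12: union(2, 5) -> merged; set of 2 now {2, 5, 11}
Set of 2: {2, 5, 11}; 11 is a member.

Answer: yes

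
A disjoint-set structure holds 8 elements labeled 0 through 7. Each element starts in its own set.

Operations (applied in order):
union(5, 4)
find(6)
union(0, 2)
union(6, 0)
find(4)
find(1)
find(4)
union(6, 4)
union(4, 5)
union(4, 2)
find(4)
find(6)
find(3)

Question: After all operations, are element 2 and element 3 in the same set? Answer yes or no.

Step 1: union(5, 4) -> merged; set of 5 now {4, 5}
Step 2: find(6) -> no change; set of 6 is {6}
Step 3: union(0, 2) -> merged; set of 0 now {0, 2}
Step 4: union(6, 0) -> merged; set of 6 now {0, 2, 6}
Step 5: find(4) -> no change; set of 4 is {4, 5}
Step 6: find(1) -> no change; set of 1 is {1}
Step 7: find(4) -> no change; set of 4 is {4, 5}
Step 8: union(6, 4) -> merged; set of 6 now {0, 2, 4, 5, 6}
Step 9: union(4, 5) -> already same set; set of 4 now {0, 2, 4, 5, 6}
Step 10: union(4, 2) -> already same set; set of 4 now {0, 2, 4, 5, 6}
Step 11: find(4) -> no change; set of 4 is {0, 2, 4, 5, 6}
Step 12: find(6) -> no change; set of 6 is {0, 2, 4, 5, 6}
Step 13: find(3) -> no change; set of 3 is {3}
Set of 2: {0, 2, 4, 5, 6}; 3 is not a member.

Answer: no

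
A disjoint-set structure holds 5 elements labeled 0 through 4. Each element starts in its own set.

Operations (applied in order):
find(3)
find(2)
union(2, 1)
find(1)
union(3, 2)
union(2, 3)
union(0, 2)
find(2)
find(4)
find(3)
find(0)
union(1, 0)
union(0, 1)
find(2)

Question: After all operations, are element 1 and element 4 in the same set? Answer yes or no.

Step 1: find(3) -> no change; set of 3 is {3}
Step 2: find(2) -> no change; set of 2 is {2}
Step 3: union(2, 1) -> merged; set of 2 now {1, 2}
Step 4: find(1) -> no change; set of 1 is {1, 2}
Step 5: union(3, 2) -> merged; set of 3 now {1, 2, 3}
Step 6: union(2, 3) -> already same set; set of 2 now {1, 2, 3}
Step 7: union(0, 2) -> merged; set of 0 now {0, 1, 2, 3}
Step 8: find(2) -> no change; set of 2 is {0, 1, 2, 3}
Step 9: find(4) -> no change; set of 4 is {4}
Step 10: find(3) -> no change; set of 3 is {0, 1, 2, 3}
Step 11: find(0) -> no change; set of 0 is {0, 1, 2, 3}
Step 12: union(1, 0) -> already same set; set of 1 now {0, 1, 2, 3}
Step 13: union(0, 1) -> already same set; set of 0 now {0, 1, 2, 3}
Step 14: find(2) -> no change; set of 2 is {0, 1, 2, 3}
Set of 1: {0, 1, 2, 3}; 4 is not a member.

Answer: no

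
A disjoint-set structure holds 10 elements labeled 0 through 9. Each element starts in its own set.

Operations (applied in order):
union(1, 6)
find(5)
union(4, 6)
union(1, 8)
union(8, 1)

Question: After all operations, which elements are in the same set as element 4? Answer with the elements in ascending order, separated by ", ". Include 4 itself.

Step 1: union(1, 6) -> merged; set of 1 now {1, 6}
Step 2: find(5) -> no change; set of 5 is {5}
Step 3: union(4, 6) -> merged; set of 4 now {1, 4, 6}
Step 4: union(1, 8) -> merged; set of 1 now {1, 4, 6, 8}
Step 5: union(8, 1) -> already same set; set of 8 now {1, 4, 6, 8}
Component of 4: {1, 4, 6, 8}

Answer: 1, 4, 6, 8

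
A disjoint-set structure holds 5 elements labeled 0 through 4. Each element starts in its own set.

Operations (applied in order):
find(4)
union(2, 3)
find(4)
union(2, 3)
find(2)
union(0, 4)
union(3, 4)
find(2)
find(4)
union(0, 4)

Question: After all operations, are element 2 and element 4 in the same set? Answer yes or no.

Step 1: find(4) -> no change; set of 4 is {4}
Step 2: union(2, 3) -> merged; set of 2 now {2, 3}
Step 3: find(4) -> no change; set of 4 is {4}
Step 4: union(2, 3) -> already same set; set of 2 now {2, 3}
Step 5: find(2) -> no change; set of 2 is {2, 3}
Step 6: union(0, 4) -> merged; set of 0 now {0, 4}
Step 7: union(3, 4) -> merged; set of 3 now {0, 2, 3, 4}
Step 8: find(2) -> no change; set of 2 is {0, 2, 3, 4}
Step 9: find(4) -> no change; set of 4 is {0, 2, 3, 4}
Step 10: union(0, 4) -> already same set; set of 0 now {0, 2, 3, 4}
Set of 2: {0, 2, 3, 4}; 4 is a member.

Answer: yes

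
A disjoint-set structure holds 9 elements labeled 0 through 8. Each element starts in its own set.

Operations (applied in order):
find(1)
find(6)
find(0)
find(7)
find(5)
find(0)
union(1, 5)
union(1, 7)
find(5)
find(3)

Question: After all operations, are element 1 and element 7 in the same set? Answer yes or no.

Step 1: find(1) -> no change; set of 1 is {1}
Step 2: find(6) -> no change; set of 6 is {6}
Step 3: find(0) -> no change; set of 0 is {0}
Step 4: find(7) -> no change; set of 7 is {7}
Step 5: find(5) -> no change; set of 5 is {5}
Step 6: find(0) -> no change; set of 0 is {0}
Step 7: union(1, 5) -> merged; set of 1 now {1, 5}
Step 8: union(1, 7) -> merged; set of 1 now {1, 5, 7}
Step 9: find(5) -> no change; set of 5 is {1, 5, 7}
Step 10: find(3) -> no change; set of 3 is {3}
Set of 1: {1, 5, 7}; 7 is a member.

Answer: yes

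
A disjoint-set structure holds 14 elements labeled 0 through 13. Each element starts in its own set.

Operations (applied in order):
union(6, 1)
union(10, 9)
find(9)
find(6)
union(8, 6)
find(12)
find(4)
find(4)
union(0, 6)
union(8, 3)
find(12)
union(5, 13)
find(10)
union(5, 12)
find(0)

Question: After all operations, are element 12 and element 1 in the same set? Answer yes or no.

Step 1: union(6, 1) -> merged; set of 6 now {1, 6}
Step 2: union(10, 9) -> merged; set of 10 now {9, 10}
Step 3: find(9) -> no change; set of 9 is {9, 10}
Step 4: find(6) -> no change; set of 6 is {1, 6}
Step 5: union(8, 6) -> merged; set of 8 now {1, 6, 8}
Step 6: find(12) -> no change; set of 12 is {12}
Step 7: find(4) -> no change; set of 4 is {4}
Step 8: find(4) -> no change; set of 4 is {4}
Step 9: union(0, 6) -> merged; set of 0 now {0, 1, 6, 8}
Step 10: union(8, 3) -> merged; set of 8 now {0, 1, 3, 6, 8}
Step 11: find(12) -> no change; set of 12 is {12}
Step 12: union(5, 13) -> merged; set of 5 now {5, 13}
Step 13: find(10) -> no change; set of 10 is {9, 10}
Step 14: union(5, 12) -> merged; set of 5 now {5, 12, 13}
Step 15: find(0) -> no change; set of 0 is {0, 1, 3, 6, 8}
Set of 12: {5, 12, 13}; 1 is not a member.

Answer: no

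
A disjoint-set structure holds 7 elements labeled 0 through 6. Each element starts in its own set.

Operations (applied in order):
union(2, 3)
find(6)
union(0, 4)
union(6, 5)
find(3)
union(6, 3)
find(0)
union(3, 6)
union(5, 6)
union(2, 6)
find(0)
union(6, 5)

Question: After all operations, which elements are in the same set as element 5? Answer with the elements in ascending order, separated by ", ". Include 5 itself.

Answer: 2, 3, 5, 6

Derivation:
Step 1: union(2, 3) -> merged; set of 2 now {2, 3}
Step 2: find(6) -> no change; set of 6 is {6}
Step 3: union(0, 4) -> merged; set of 0 now {0, 4}
Step 4: union(6, 5) -> merged; set of 6 now {5, 6}
Step 5: find(3) -> no change; set of 3 is {2, 3}
Step 6: union(6, 3) -> merged; set of 6 now {2, 3, 5, 6}
Step 7: find(0) -> no change; set of 0 is {0, 4}
Step 8: union(3, 6) -> already same set; set of 3 now {2, 3, 5, 6}
Step 9: union(5, 6) -> already same set; set of 5 now {2, 3, 5, 6}
Step 10: union(2, 6) -> already same set; set of 2 now {2, 3, 5, 6}
Step 11: find(0) -> no change; set of 0 is {0, 4}
Step 12: union(6, 5) -> already same set; set of 6 now {2, 3, 5, 6}
Component of 5: {2, 3, 5, 6}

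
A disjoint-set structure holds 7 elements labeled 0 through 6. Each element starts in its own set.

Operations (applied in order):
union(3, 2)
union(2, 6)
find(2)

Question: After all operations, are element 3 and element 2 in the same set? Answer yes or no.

Answer: yes

Derivation:
Step 1: union(3, 2) -> merged; set of 3 now {2, 3}
Step 2: union(2, 6) -> merged; set of 2 now {2, 3, 6}
Step 3: find(2) -> no change; set of 2 is {2, 3, 6}
Set of 3: {2, 3, 6}; 2 is a member.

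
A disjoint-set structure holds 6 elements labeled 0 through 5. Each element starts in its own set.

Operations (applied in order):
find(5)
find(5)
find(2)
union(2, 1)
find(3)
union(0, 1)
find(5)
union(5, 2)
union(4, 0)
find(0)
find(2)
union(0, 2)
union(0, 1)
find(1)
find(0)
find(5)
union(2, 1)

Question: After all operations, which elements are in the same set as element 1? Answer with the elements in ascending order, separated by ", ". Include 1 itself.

Step 1: find(5) -> no change; set of 5 is {5}
Step 2: find(5) -> no change; set of 5 is {5}
Step 3: find(2) -> no change; set of 2 is {2}
Step 4: union(2, 1) -> merged; set of 2 now {1, 2}
Step 5: find(3) -> no change; set of 3 is {3}
Step 6: union(0, 1) -> merged; set of 0 now {0, 1, 2}
Step 7: find(5) -> no change; set of 5 is {5}
Step 8: union(5, 2) -> merged; set of 5 now {0, 1, 2, 5}
Step 9: union(4, 0) -> merged; set of 4 now {0, 1, 2, 4, 5}
Step 10: find(0) -> no change; set of 0 is {0, 1, 2, 4, 5}
Step 11: find(2) -> no change; set of 2 is {0, 1, 2, 4, 5}
Step 12: union(0, 2) -> already same set; set of 0 now {0, 1, 2, 4, 5}
Step 13: union(0, 1) -> already same set; set of 0 now {0, 1, 2, 4, 5}
Step 14: find(1) -> no change; set of 1 is {0, 1, 2, 4, 5}
Step 15: find(0) -> no change; set of 0 is {0, 1, 2, 4, 5}
Step 16: find(5) -> no change; set of 5 is {0, 1, 2, 4, 5}
Step 17: union(2, 1) -> already same set; set of 2 now {0, 1, 2, 4, 5}
Component of 1: {0, 1, 2, 4, 5}

Answer: 0, 1, 2, 4, 5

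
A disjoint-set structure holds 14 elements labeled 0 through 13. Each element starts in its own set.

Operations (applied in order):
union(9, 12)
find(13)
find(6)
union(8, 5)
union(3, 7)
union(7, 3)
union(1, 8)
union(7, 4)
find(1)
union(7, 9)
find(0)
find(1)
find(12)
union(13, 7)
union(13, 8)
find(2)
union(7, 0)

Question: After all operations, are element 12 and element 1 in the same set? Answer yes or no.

Step 1: union(9, 12) -> merged; set of 9 now {9, 12}
Step 2: find(13) -> no change; set of 13 is {13}
Step 3: find(6) -> no change; set of 6 is {6}
Step 4: union(8, 5) -> merged; set of 8 now {5, 8}
Step 5: union(3, 7) -> merged; set of 3 now {3, 7}
Step 6: union(7, 3) -> already same set; set of 7 now {3, 7}
Step 7: union(1, 8) -> merged; set of 1 now {1, 5, 8}
Step 8: union(7, 4) -> merged; set of 7 now {3, 4, 7}
Step 9: find(1) -> no change; set of 1 is {1, 5, 8}
Step 10: union(7, 9) -> merged; set of 7 now {3, 4, 7, 9, 12}
Step 11: find(0) -> no change; set of 0 is {0}
Step 12: find(1) -> no change; set of 1 is {1, 5, 8}
Step 13: find(12) -> no change; set of 12 is {3, 4, 7, 9, 12}
Step 14: union(13, 7) -> merged; set of 13 now {3, 4, 7, 9, 12, 13}
Step 15: union(13, 8) -> merged; set of 13 now {1, 3, 4, 5, 7, 8, 9, 12, 13}
Step 16: find(2) -> no change; set of 2 is {2}
Step 17: union(7, 0) -> merged; set of 7 now {0, 1, 3, 4, 5, 7, 8, 9, 12, 13}
Set of 12: {0, 1, 3, 4, 5, 7, 8, 9, 12, 13}; 1 is a member.

Answer: yes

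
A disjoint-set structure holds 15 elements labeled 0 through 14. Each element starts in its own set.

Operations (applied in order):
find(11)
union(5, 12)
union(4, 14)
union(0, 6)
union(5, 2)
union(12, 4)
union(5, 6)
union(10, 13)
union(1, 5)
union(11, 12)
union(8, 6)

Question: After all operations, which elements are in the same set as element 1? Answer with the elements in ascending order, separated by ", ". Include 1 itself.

Answer: 0, 1, 2, 4, 5, 6, 8, 11, 12, 14

Derivation:
Step 1: find(11) -> no change; set of 11 is {11}
Step 2: union(5, 12) -> merged; set of 5 now {5, 12}
Step 3: union(4, 14) -> merged; set of 4 now {4, 14}
Step 4: union(0, 6) -> merged; set of 0 now {0, 6}
Step 5: union(5, 2) -> merged; set of 5 now {2, 5, 12}
Step 6: union(12, 4) -> merged; set of 12 now {2, 4, 5, 12, 14}
Step 7: union(5, 6) -> merged; set of 5 now {0, 2, 4, 5, 6, 12, 14}
Step 8: union(10, 13) -> merged; set of 10 now {10, 13}
Step 9: union(1, 5) -> merged; set of 1 now {0, 1, 2, 4, 5, 6, 12, 14}
Step 10: union(11, 12) -> merged; set of 11 now {0, 1, 2, 4, 5, 6, 11, 12, 14}
Step 11: union(8, 6) -> merged; set of 8 now {0, 1, 2, 4, 5, 6, 8, 11, 12, 14}
Component of 1: {0, 1, 2, 4, 5, 6, 8, 11, 12, 14}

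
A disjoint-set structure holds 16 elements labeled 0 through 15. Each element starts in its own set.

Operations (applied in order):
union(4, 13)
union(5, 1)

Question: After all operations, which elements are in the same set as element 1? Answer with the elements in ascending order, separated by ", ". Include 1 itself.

Answer: 1, 5

Derivation:
Step 1: union(4, 13) -> merged; set of 4 now {4, 13}
Step 2: union(5, 1) -> merged; set of 5 now {1, 5}
Component of 1: {1, 5}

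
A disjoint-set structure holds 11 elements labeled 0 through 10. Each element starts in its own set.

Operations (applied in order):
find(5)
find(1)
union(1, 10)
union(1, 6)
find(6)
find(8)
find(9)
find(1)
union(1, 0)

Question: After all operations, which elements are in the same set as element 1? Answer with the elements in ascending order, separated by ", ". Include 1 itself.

Step 1: find(5) -> no change; set of 5 is {5}
Step 2: find(1) -> no change; set of 1 is {1}
Step 3: union(1, 10) -> merged; set of 1 now {1, 10}
Step 4: union(1, 6) -> merged; set of 1 now {1, 6, 10}
Step 5: find(6) -> no change; set of 6 is {1, 6, 10}
Step 6: find(8) -> no change; set of 8 is {8}
Step 7: find(9) -> no change; set of 9 is {9}
Step 8: find(1) -> no change; set of 1 is {1, 6, 10}
Step 9: union(1, 0) -> merged; set of 1 now {0, 1, 6, 10}
Component of 1: {0, 1, 6, 10}

Answer: 0, 1, 6, 10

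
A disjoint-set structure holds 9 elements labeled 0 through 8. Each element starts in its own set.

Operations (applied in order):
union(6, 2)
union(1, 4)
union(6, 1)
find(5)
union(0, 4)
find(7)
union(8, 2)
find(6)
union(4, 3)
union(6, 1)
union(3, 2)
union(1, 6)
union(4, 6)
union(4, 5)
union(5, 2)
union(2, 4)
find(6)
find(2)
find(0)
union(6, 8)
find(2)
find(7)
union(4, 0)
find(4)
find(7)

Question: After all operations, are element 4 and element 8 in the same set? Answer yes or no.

Step 1: union(6, 2) -> merged; set of 6 now {2, 6}
Step 2: union(1, 4) -> merged; set of 1 now {1, 4}
Step 3: union(6, 1) -> merged; set of 6 now {1, 2, 4, 6}
Step 4: find(5) -> no change; set of 5 is {5}
Step 5: union(0, 4) -> merged; set of 0 now {0, 1, 2, 4, 6}
Step 6: find(7) -> no change; set of 7 is {7}
Step 7: union(8, 2) -> merged; set of 8 now {0, 1, 2, 4, 6, 8}
Step 8: find(6) -> no change; set of 6 is {0, 1, 2, 4, 6, 8}
Step 9: union(4, 3) -> merged; set of 4 now {0, 1, 2, 3, 4, 6, 8}
Step 10: union(6, 1) -> already same set; set of 6 now {0, 1, 2, 3, 4, 6, 8}
Step 11: union(3, 2) -> already same set; set of 3 now {0, 1, 2, 3, 4, 6, 8}
Step 12: union(1, 6) -> already same set; set of 1 now {0, 1, 2, 3, 4, 6, 8}
Step 13: union(4, 6) -> already same set; set of 4 now {0, 1, 2, 3, 4, 6, 8}
Step 14: union(4, 5) -> merged; set of 4 now {0, 1, 2, 3, 4, 5, 6, 8}
Step 15: union(5, 2) -> already same set; set of 5 now {0, 1, 2, 3, 4, 5, 6, 8}
Step 16: union(2, 4) -> already same set; set of 2 now {0, 1, 2, 3, 4, 5, 6, 8}
Step 17: find(6) -> no change; set of 6 is {0, 1, 2, 3, 4, 5, 6, 8}
Step 18: find(2) -> no change; set of 2 is {0, 1, 2, 3, 4, 5, 6, 8}
Step 19: find(0) -> no change; set of 0 is {0, 1, 2, 3, 4, 5, 6, 8}
Step 20: union(6, 8) -> already same set; set of 6 now {0, 1, 2, 3, 4, 5, 6, 8}
Step 21: find(2) -> no change; set of 2 is {0, 1, 2, 3, 4, 5, 6, 8}
Step 22: find(7) -> no change; set of 7 is {7}
Step 23: union(4, 0) -> already same set; set of 4 now {0, 1, 2, 3, 4, 5, 6, 8}
Step 24: find(4) -> no change; set of 4 is {0, 1, 2, 3, 4, 5, 6, 8}
Step 25: find(7) -> no change; set of 7 is {7}
Set of 4: {0, 1, 2, 3, 4, 5, 6, 8}; 8 is a member.

Answer: yes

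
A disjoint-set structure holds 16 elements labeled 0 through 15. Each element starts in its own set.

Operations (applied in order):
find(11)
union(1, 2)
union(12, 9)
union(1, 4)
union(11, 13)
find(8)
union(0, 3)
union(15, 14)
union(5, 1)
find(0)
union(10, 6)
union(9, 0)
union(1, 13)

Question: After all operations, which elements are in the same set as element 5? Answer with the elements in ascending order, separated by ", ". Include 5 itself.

Answer: 1, 2, 4, 5, 11, 13

Derivation:
Step 1: find(11) -> no change; set of 11 is {11}
Step 2: union(1, 2) -> merged; set of 1 now {1, 2}
Step 3: union(12, 9) -> merged; set of 12 now {9, 12}
Step 4: union(1, 4) -> merged; set of 1 now {1, 2, 4}
Step 5: union(11, 13) -> merged; set of 11 now {11, 13}
Step 6: find(8) -> no change; set of 8 is {8}
Step 7: union(0, 3) -> merged; set of 0 now {0, 3}
Step 8: union(15, 14) -> merged; set of 15 now {14, 15}
Step 9: union(5, 1) -> merged; set of 5 now {1, 2, 4, 5}
Step 10: find(0) -> no change; set of 0 is {0, 3}
Step 11: union(10, 6) -> merged; set of 10 now {6, 10}
Step 12: union(9, 0) -> merged; set of 9 now {0, 3, 9, 12}
Step 13: union(1, 13) -> merged; set of 1 now {1, 2, 4, 5, 11, 13}
Component of 5: {1, 2, 4, 5, 11, 13}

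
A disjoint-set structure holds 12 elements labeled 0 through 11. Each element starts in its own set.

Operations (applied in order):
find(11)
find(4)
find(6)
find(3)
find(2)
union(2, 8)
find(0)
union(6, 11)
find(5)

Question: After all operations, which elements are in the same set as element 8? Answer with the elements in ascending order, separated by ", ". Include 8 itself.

Step 1: find(11) -> no change; set of 11 is {11}
Step 2: find(4) -> no change; set of 4 is {4}
Step 3: find(6) -> no change; set of 6 is {6}
Step 4: find(3) -> no change; set of 3 is {3}
Step 5: find(2) -> no change; set of 2 is {2}
Step 6: union(2, 8) -> merged; set of 2 now {2, 8}
Step 7: find(0) -> no change; set of 0 is {0}
Step 8: union(6, 11) -> merged; set of 6 now {6, 11}
Step 9: find(5) -> no change; set of 5 is {5}
Component of 8: {2, 8}

Answer: 2, 8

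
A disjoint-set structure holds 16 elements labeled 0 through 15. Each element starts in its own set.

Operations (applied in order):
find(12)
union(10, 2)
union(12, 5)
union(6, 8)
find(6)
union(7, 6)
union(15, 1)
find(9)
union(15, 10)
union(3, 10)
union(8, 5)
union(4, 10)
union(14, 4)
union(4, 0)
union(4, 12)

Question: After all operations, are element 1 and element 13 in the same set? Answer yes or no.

Answer: no

Derivation:
Step 1: find(12) -> no change; set of 12 is {12}
Step 2: union(10, 2) -> merged; set of 10 now {2, 10}
Step 3: union(12, 5) -> merged; set of 12 now {5, 12}
Step 4: union(6, 8) -> merged; set of 6 now {6, 8}
Step 5: find(6) -> no change; set of 6 is {6, 8}
Step 6: union(7, 6) -> merged; set of 7 now {6, 7, 8}
Step 7: union(15, 1) -> merged; set of 15 now {1, 15}
Step 8: find(9) -> no change; set of 9 is {9}
Step 9: union(15, 10) -> merged; set of 15 now {1, 2, 10, 15}
Step 10: union(3, 10) -> merged; set of 3 now {1, 2, 3, 10, 15}
Step 11: union(8, 5) -> merged; set of 8 now {5, 6, 7, 8, 12}
Step 12: union(4, 10) -> merged; set of 4 now {1, 2, 3, 4, 10, 15}
Step 13: union(14, 4) -> merged; set of 14 now {1, 2, 3, 4, 10, 14, 15}
Step 14: union(4, 0) -> merged; set of 4 now {0, 1, 2, 3, 4, 10, 14, 15}
Step 15: union(4, 12) -> merged; set of 4 now {0, 1, 2, 3, 4, 5, 6, 7, 8, 10, 12, 14, 15}
Set of 1: {0, 1, 2, 3, 4, 5, 6, 7, 8, 10, 12, 14, 15}; 13 is not a member.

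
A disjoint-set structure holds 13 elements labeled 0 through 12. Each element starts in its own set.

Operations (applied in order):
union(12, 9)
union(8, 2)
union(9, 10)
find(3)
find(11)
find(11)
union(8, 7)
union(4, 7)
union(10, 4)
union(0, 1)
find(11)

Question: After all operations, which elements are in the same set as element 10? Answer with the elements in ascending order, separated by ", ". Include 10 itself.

Answer: 2, 4, 7, 8, 9, 10, 12

Derivation:
Step 1: union(12, 9) -> merged; set of 12 now {9, 12}
Step 2: union(8, 2) -> merged; set of 8 now {2, 8}
Step 3: union(9, 10) -> merged; set of 9 now {9, 10, 12}
Step 4: find(3) -> no change; set of 3 is {3}
Step 5: find(11) -> no change; set of 11 is {11}
Step 6: find(11) -> no change; set of 11 is {11}
Step 7: union(8, 7) -> merged; set of 8 now {2, 7, 8}
Step 8: union(4, 7) -> merged; set of 4 now {2, 4, 7, 8}
Step 9: union(10, 4) -> merged; set of 10 now {2, 4, 7, 8, 9, 10, 12}
Step 10: union(0, 1) -> merged; set of 0 now {0, 1}
Step 11: find(11) -> no change; set of 11 is {11}
Component of 10: {2, 4, 7, 8, 9, 10, 12}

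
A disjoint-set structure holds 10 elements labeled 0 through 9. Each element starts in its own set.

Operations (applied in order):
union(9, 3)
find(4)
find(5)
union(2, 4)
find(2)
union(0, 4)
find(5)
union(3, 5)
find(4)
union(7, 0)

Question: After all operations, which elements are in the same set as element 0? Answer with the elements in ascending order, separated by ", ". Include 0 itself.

Step 1: union(9, 3) -> merged; set of 9 now {3, 9}
Step 2: find(4) -> no change; set of 4 is {4}
Step 3: find(5) -> no change; set of 5 is {5}
Step 4: union(2, 4) -> merged; set of 2 now {2, 4}
Step 5: find(2) -> no change; set of 2 is {2, 4}
Step 6: union(0, 4) -> merged; set of 0 now {0, 2, 4}
Step 7: find(5) -> no change; set of 5 is {5}
Step 8: union(3, 5) -> merged; set of 3 now {3, 5, 9}
Step 9: find(4) -> no change; set of 4 is {0, 2, 4}
Step 10: union(7, 0) -> merged; set of 7 now {0, 2, 4, 7}
Component of 0: {0, 2, 4, 7}

Answer: 0, 2, 4, 7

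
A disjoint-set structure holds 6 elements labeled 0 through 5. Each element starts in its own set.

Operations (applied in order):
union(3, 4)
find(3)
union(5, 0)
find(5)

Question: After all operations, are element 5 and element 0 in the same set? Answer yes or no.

Step 1: union(3, 4) -> merged; set of 3 now {3, 4}
Step 2: find(3) -> no change; set of 3 is {3, 4}
Step 3: union(5, 0) -> merged; set of 5 now {0, 5}
Step 4: find(5) -> no change; set of 5 is {0, 5}
Set of 5: {0, 5}; 0 is a member.

Answer: yes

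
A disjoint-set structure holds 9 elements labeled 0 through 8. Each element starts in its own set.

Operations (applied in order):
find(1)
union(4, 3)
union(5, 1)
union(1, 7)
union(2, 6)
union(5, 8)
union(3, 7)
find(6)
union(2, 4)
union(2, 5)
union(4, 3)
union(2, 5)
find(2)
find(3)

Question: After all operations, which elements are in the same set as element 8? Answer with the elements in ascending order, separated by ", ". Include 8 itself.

Answer: 1, 2, 3, 4, 5, 6, 7, 8

Derivation:
Step 1: find(1) -> no change; set of 1 is {1}
Step 2: union(4, 3) -> merged; set of 4 now {3, 4}
Step 3: union(5, 1) -> merged; set of 5 now {1, 5}
Step 4: union(1, 7) -> merged; set of 1 now {1, 5, 7}
Step 5: union(2, 6) -> merged; set of 2 now {2, 6}
Step 6: union(5, 8) -> merged; set of 5 now {1, 5, 7, 8}
Step 7: union(3, 7) -> merged; set of 3 now {1, 3, 4, 5, 7, 8}
Step 8: find(6) -> no change; set of 6 is {2, 6}
Step 9: union(2, 4) -> merged; set of 2 now {1, 2, 3, 4, 5, 6, 7, 8}
Step 10: union(2, 5) -> already same set; set of 2 now {1, 2, 3, 4, 5, 6, 7, 8}
Step 11: union(4, 3) -> already same set; set of 4 now {1, 2, 3, 4, 5, 6, 7, 8}
Step 12: union(2, 5) -> already same set; set of 2 now {1, 2, 3, 4, 5, 6, 7, 8}
Step 13: find(2) -> no change; set of 2 is {1, 2, 3, 4, 5, 6, 7, 8}
Step 14: find(3) -> no change; set of 3 is {1, 2, 3, 4, 5, 6, 7, 8}
Component of 8: {1, 2, 3, 4, 5, 6, 7, 8}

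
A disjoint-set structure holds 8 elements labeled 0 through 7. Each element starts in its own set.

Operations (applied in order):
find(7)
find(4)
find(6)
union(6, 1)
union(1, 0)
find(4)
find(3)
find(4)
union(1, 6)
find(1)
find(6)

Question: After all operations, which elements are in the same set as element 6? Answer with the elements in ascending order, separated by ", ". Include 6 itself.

Step 1: find(7) -> no change; set of 7 is {7}
Step 2: find(4) -> no change; set of 4 is {4}
Step 3: find(6) -> no change; set of 6 is {6}
Step 4: union(6, 1) -> merged; set of 6 now {1, 6}
Step 5: union(1, 0) -> merged; set of 1 now {0, 1, 6}
Step 6: find(4) -> no change; set of 4 is {4}
Step 7: find(3) -> no change; set of 3 is {3}
Step 8: find(4) -> no change; set of 4 is {4}
Step 9: union(1, 6) -> already same set; set of 1 now {0, 1, 6}
Step 10: find(1) -> no change; set of 1 is {0, 1, 6}
Step 11: find(6) -> no change; set of 6 is {0, 1, 6}
Component of 6: {0, 1, 6}

Answer: 0, 1, 6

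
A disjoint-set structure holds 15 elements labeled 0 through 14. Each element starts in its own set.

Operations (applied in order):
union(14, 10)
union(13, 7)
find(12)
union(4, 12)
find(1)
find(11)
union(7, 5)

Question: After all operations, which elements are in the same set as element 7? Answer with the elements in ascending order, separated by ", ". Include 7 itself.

Answer: 5, 7, 13

Derivation:
Step 1: union(14, 10) -> merged; set of 14 now {10, 14}
Step 2: union(13, 7) -> merged; set of 13 now {7, 13}
Step 3: find(12) -> no change; set of 12 is {12}
Step 4: union(4, 12) -> merged; set of 4 now {4, 12}
Step 5: find(1) -> no change; set of 1 is {1}
Step 6: find(11) -> no change; set of 11 is {11}
Step 7: union(7, 5) -> merged; set of 7 now {5, 7, 13}
Component of 7: {5, 7, 13}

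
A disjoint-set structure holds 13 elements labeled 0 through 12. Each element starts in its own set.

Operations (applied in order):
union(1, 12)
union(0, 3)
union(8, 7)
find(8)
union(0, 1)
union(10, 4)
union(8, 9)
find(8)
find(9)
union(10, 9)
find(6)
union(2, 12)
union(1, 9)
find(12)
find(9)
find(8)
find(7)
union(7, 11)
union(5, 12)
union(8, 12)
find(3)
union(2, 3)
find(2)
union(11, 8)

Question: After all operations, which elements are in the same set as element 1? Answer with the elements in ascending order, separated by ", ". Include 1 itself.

Answer: 0, 1, 2, 3, 4, 5, 7, 8, 9, 10, 11, 12

Derivation:
Step 1: union(1, 12) -> merged; set of 1 now {1, 12}
Step 2: union(0, 3) -> merged; set of 0 now {0, 3}
Step 3: union(8, 7) -> merged; set of 8 now {7, 8}
Step 4: find(8) -> no change; set of 8 is {7, 8}
Step 5: union(0, 1) -> merged; set of 0 now {0, 1, 3, 12}
Step 6: union(10, 4) -> merged; set of 10 now {4, 10}
Step 7: union(8, 9) -> merged; set of 8 now {7, 8, 9}
Step 8: find(8) -> no change; set of 8 is {7, 8, 9}
Step 9: find(9) -> no change; set of 9 is {7, 8, 9}
Step 10: union(10, 9) -> merged; set of 10 now {4, 7, 8, 9, 10}
Step 11: find(6) -> no change; set of 6 is {6}
Step 12: union(2, 12) -> merged; set of 2 now {0, 1, 2, 3, 12}
Step 13: union(1, 9) -> merged; set of 1 now {0, 1, 2, 3, 4, 7, 8, 9, 10, 12}
Step 14: find(12) -> no change; set of 12 is {0, 1, 2, 3, 4, 7, 8, 9, 10, 12}
Step 15: find(9) -> no change; set of 9 is {0, 1, 2, 3, 4, 7, 8, 9, 10, 12}
Step 16: find(8) -> no change; set of 8 is {0, 1, 2, 3, 4, 7, 8, 9, 10, 12}
Step 17: find(7) -> no change; set of 7 is {0, 1, 2, 3, 4, 7, 8, 9, 10, 12}
Step 18: union(7, 11) -> merged; set of 7 now {0, 1, 2, 3, 4, 7, 8, 9, 10, 11, 12}
Step 19: union(5, 12) -> merged; set of 5 now {0, 1, 2, 3, 4, 5, 7, 8, 9, 10, 11, 12}
Step 20: union(8, 12) -> already same set; set of 8 now {0, 1, 2, 3, 4, 5, 7, 8, 9, 10, 11, 12}
Step 21: find(3) -> no change; set of 3 is {0, 1, 2, 3, 4, 5, 7, 8, 9, 10, 11, 12}
Step 22: union(2, 3) -> already same set; set of 2 now {0, 1, 2, 3, 4, 5, 7, 8, 9, 10, 11, 12}
Step 23: find(2) -> no change; set of 2 is {0, 1, 2, 3, 4, 5, 7, 8, 9, 10, 11, 12}
Step 24: union(11, 8) -> already same set; set of 11 now {0, 1, 2, 3, 4, 5, 7, 8, 9, 10, 11, 12}
Component of 1: {0, 1, 2, 3, 4, 5, 7, 8, 9, 10, 11, 12}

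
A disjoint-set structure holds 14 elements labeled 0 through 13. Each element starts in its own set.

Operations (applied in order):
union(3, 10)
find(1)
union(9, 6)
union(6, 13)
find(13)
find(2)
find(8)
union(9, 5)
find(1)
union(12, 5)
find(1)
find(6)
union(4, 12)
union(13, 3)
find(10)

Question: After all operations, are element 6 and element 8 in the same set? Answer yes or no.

Answer: no

Derivation:
Step 1: union(3, 10) -> merged; set of 3 now {3, 10}
Step 2: find(1) -> no change; set of 1 is {1}
Step 3: union(9, 6) -> merged; set of 9 now {6, 9}
Step 4: union(6, 13) -> merged; set of 6 now {6, 9, 13}
Step 5: find(13) -> no change; set of 13 is {6, 9, 13}
Step 6: find(2) -> no change; set of 2 is {2}
Step 7: find(8) -> no change; set of 8 is {8}
Step 8: union(9, 5) -> merged; set of 9 now {5, 6, 9, 13}
Step 9: find(1) -> no change; set of 1 is {1}
Step 10: union(12, 5) -> merged; set of 12 now {5, 6, 9, 12, 13}
Step 11: find(1) -> no change; set of 1 is {1}
Step 12: find(6) -> no change; set of 6 is {5, 6, 9, 12, 13}
Step 13: union(4, 12) -> merged; set of 4 now {4, 5, 6, 9, 12, 13}
Step 14: union(13, 3) -> merged; set of 13 now {3, 4, 5, 6, 9, 10, 12, 13}
Step 15: find(10) -> no change; set of 10 is {3, 4, 5, 6, 9, 10, 12, 13}
Set of 6: {3, 4, 5, 6, 9, 10, 12, 13}; 8 is not a member.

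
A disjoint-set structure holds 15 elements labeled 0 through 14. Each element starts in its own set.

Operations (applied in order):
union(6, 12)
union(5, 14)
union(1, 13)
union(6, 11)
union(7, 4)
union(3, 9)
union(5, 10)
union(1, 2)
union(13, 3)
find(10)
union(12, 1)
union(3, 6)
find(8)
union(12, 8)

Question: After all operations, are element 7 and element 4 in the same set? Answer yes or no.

Step 1: union(6, 12) -> merged; set of 6 now {6, 12}
Step 2: union(5, 14) -> merged; set of 5 now {5, 14}
Step 3: union(1, 13) -> merged; set of 1 now {1, 13}
Step 4: union(6, 11) -> merged; set of 6 now {6, 11, 12}
Step 5: union(7, 4) -> merged; set of 7 now {4, 7}
Step 6: union(3, 9) -> merged; set of 3 now {3, 9}
Step 7: union(5, 10) -> merged; set of 5 now {5, 10, 14}
Step 8: union(1, 2) -> merged; set of 1 now {1, 2, 13}
Step 9: union(13, 3) -> merged; set of 13 now {1, 2, 3, 9, 13}
Step 10: find(10) -> no change; set of 10 is {5, 10, 14}
Step 11: union(12, 1) -> merged; set of 12 now {1, 2, 3, 6, 9, 11, 12, 13}
Step 12: union(3, 6) -> already same set; set of 3 now {1, 2, 3, 6, 9, 11, 12, 13}
Step 13: find(8) -> no change; set of 8 is {8}
Step 14: union(12, 8) -> merged; set of 12 now {1, 2, 3, 6, 8, 9, 11, 12, 13}
Set of 7: {4, 7}; 4 is a member.

Answer: yes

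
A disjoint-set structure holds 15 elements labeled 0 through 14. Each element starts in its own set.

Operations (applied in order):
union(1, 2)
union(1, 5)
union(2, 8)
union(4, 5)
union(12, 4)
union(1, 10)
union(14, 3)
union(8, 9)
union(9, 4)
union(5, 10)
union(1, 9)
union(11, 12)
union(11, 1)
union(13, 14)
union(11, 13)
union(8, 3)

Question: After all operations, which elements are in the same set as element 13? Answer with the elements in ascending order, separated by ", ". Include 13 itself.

Answer: 1, 2, 3, 4, 5, 8, 9, 10, 11, 12, 13, 14

Derivation:
Step 1: union(1, 2) -> merged; set of 1 now {1, 2}
Step 2: union(1, 5) -> merged; set of 1 now {1, 2, 5}
Step 3: union(2, 8) -> merged; set of 2 now {1, 2, 5, 8}
Step 4: union(4, 5) -> merged; set of 4 now {1, 2, 4, 5, 8}
Step 5: union(12, 4) -> merged; set of 12 now {1, 2, 4, 5, 8, 12}
Step 6: union(1, 10) -> merged; set of 1 now {1, 2, 4, 5, 8, 10, 12}
Step 7: union(14, 3) -> merged; set of 14 now {3, 14}
Step 8: union(8, 9) -> merged; set of 8 now {1, 2, 4, 5, 8, 9, 10, 12}
Step 9: union(9, 4) -> already same set; set of 9 now {1, 2, 4, 5, 8, 9, 10, 12}
Step 10: union(5, 10) -> already same set; set of 5 now {1, 2, 4, 5, 8, 9, 10, 12}
Step 11: union(1, 9) -> already same set; set of 1 now {1, 2, 4, 5, 8, 9, 10, 12}
Step 12: union(11, 12) -> merged; set of 11 now {1, 2, 4, 5, 8, 9, 10, 11, 12}
Step 13: union(11, 1) -> already same set; set of 11 now {1, 2, 4, 5, 8, 9, 10, 11, 12}
Step 14: union(13, 14) -> merged; set of 13 now {3, 13, 14}
Step 15: union(11, 13) -> merged; set of 11 now {1, 2, 3, 4, 5, 8, 9, 10, 11, 12, 13, 14}
Step 16: union(8, 3) -> already same set; set of 8 now {1, 2, 3, 4, 5, 8, 9, 10, 11, 12, 13, 14}
Component of 13: {1, 2, 3, 4, 5, 8, 9, 10, 11, 12, 13, 14}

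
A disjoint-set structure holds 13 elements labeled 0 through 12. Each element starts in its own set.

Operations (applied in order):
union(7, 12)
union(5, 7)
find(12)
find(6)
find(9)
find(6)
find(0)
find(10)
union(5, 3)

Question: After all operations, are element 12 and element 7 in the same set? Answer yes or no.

Step 1: union(7, 12) -> merged; set of 7 now {7, 12}
Step 2: union(5, 7) -> merged; set of 5 now {5, 7, 12}
Step 3: find(12) -> no change; set of 12 is {5, 7, 12}
Step 4: find(6) -> no change; set of 6 is {6}
Step 5: find(9) -> no change; set of 9 is {9}
Step 6: find(6) -> no change; set of 6 is {6}
Step 7: find(0) -> no change; set of 0 is {0}
Step 8: find(10) -> no change; set of 10 is {10}
Step 9: union(5, 3) -> merged; set of 5 now {3, 5, 7, 12}
Set of 12: {3, 5, 7, 12}; 7 is a member.

Answer: yes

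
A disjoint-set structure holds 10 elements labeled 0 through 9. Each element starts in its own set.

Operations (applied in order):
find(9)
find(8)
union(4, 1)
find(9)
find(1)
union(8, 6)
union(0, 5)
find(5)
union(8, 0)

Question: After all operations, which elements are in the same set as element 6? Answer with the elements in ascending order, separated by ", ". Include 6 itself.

Answer: 0, 5, 6, 8

Derivation:
Step 1: find(9) -> no change; set of 9 is {9}
Step 2: find(8) -> no change; set of 8 is {8}
Step 3: union(4, 1) -> merged; set of 4 now {1, 4}
Step 4: find(9) -> no change; set of 9 is {9}
Step 5: find(1) -> no change; set of 1 is {1, 4}
Step 6: union(8, 6) -> merged; set of 8 now {6, 8}
Step 7: union(0, 5) -> merged; set of 0 now {0, 5}
Step 8: find(5) -> no change; set of 5 is {0, 5}
Step 9: union(8, 0) -> merged; set of 8 now {0, 5, 6, 8}
Component of 6: {0, 5, 6, 8}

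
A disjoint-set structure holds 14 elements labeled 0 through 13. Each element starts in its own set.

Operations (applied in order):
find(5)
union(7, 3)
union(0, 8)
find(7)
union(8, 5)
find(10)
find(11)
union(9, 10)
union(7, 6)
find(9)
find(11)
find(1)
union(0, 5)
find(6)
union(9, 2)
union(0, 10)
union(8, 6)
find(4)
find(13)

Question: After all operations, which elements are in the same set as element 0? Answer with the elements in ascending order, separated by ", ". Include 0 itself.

Answer: 0, 2, 3, 5, 6, 7, 8, 9, 10

Derivation:
Step 1: find(5) -> no change; set of 5 is {5}
Step 2: union(7, 3) -> merged; set of 7 now {3, 7}
Step 3: union(0, 8) -> merged; set of 0 now {0, 8}
Step 4: find(7) -> no change; set of 7 is {3, 7}
Step 5: union(8, 5) -> merged; set of 8 now {0, 5, 8}
Step 6: find(10) -> no change; set of 10 is {10}
Step 7: find(11) -> no change; set of 11 is {11}
Step 8: union(9, 10) -> merged; set of 9 now {9, 10}
Step 9: union(7, 6) -> merged; set of 7 now {3, 6, 7}
Step 10: find(9) -> no change; set of 9 is {9, 10}
Step 11: find(11) -> no change; set of 11 is {11}
Step 12: find(1) -> no change; set of 1 is {1}
Step 13: union(0, 5) -> already same set; set of 0 now {0, 5, 8}
Step 14: find(6) -> no change; set of 6 is {3, 6, 7}
Step 15: union(9, 2) -> merged; set of 9 now {2, 9, 10}
Step 16: union(0, 10) -> merged; set of 0 now {0, 2, 5, 8, 9, 10}
Step 17: union(8, 6) -> merged; set of 8 now {0, 2, 3, 5, 6, 7, 8, 9, 10}
Step 18: find(4) -> no change; set of 4 is {4}
Step 19: find(13) -> no change; set of 13 is {13}
Component of 0: {0, 2, 3, 5, 6, 7, 8, 9, 10}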